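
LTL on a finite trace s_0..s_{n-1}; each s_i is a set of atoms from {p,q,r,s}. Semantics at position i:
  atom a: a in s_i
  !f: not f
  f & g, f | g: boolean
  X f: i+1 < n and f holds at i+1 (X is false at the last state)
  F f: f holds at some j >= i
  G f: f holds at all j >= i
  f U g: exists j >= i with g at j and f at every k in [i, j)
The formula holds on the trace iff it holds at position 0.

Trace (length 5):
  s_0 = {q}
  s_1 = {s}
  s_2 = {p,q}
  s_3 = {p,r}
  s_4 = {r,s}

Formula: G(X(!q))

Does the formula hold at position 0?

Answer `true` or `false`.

s_0={q}: G(X(!q))=False X(!q)=True !q=False q=True
s_1={s}: G(X(!q))=False X(!q)=False !q=True q=False
s_2={p,q}: G(X(!q))=False X(!q)=True !q=False q=True
s_3={p,r}: G(X(!q))=False X(!q)=True !q=True q=False
s_4={r,s}: G(X(!q))=False X(!q)=False !q=True q=False

Answer: false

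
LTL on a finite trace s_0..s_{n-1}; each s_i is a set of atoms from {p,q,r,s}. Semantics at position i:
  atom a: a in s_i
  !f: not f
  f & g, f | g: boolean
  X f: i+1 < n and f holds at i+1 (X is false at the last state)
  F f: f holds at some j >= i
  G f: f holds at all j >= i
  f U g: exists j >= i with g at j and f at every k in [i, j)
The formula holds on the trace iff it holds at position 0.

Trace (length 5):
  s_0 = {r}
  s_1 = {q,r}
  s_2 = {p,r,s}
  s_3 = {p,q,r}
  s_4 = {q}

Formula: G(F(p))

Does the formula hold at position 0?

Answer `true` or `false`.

s_0={r}: G(F(p))=False F(p)=True p=False
s_1={q,r}: G(F(p))=False F(p)=True p=False
s_2={p,r,s}: G(F(p))=False F(p)=True p=True
s_3={p,q,r}: G(F(p))=False F(p)=True p=True
s_4={q}: G(F(p))=False F(p)=False p=False

Answer: false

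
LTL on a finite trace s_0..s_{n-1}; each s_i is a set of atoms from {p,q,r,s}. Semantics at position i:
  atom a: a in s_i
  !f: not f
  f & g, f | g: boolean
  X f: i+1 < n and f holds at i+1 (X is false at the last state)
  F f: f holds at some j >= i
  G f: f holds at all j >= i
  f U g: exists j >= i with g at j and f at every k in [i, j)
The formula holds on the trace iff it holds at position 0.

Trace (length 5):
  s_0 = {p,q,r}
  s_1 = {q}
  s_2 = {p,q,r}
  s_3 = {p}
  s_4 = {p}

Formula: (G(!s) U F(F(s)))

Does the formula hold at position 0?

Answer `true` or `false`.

s_0={p,q,r}: (G(!s) U F(F(s)))=False G(!s)=True !s=True s=False F(F(s))=False F(s)=False
s_1={q}: (G(!s) U F(F(s)))=False G(!s)=True !s=True s=False F(F(s))=False F(s)=False
s_2={p,q,r}: (G(!s) U F(F(s)))=False G(!s)=True !s=True s=False F(F(s))=False F(s)=False
s_3={p}: (G(!s) U F(F(s)))=False G(!s)=True !s=True s=False F(F(s))=False F(s)=False
s_4={p}: (G(!s) U F(F(s)))=False G(!s)=True !s=True s=False F(F(s))=False F(s)=False

Answer: false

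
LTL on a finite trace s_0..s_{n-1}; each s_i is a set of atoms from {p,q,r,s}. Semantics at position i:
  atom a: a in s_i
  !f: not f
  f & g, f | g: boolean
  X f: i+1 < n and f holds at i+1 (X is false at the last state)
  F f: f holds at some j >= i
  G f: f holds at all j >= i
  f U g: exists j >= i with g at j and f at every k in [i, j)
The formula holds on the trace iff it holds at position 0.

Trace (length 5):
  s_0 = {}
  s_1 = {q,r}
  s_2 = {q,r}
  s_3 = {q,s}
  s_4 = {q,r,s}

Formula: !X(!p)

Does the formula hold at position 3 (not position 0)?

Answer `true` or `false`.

s_0={}: !X(!p)=False X(!p)=True !p=True p=False
s_1={q,r}: !X(!p)=False X(!p)=True !p=True p=False
s_2={q,r}: !X(!p)=False X(!p)=True !p=True p=False
s_3={q,s}: !X(!p)=False X(!p)=True !p=True p=False
s_4={q,r,s}: !X(!p)=True X(!p)=False !p=True p=False
Evaluating at position 3: result = False

Answer: false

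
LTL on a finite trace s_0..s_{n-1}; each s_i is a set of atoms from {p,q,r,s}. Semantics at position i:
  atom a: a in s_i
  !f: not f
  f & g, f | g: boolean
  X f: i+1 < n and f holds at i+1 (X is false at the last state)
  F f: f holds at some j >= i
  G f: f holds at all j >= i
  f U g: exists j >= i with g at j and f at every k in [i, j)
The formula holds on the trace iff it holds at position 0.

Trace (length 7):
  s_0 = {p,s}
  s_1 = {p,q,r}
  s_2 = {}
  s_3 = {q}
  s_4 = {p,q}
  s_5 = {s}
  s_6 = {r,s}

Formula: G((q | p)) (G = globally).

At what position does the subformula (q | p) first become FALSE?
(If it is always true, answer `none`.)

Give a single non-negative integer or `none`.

Answer: 2

Derivation:
s_0={p,s}: (q | p)=True q=False p=True
s_1={p,q,r}: (q | p)=True q=True p=True
s_2={}: (q | p)=False q=False p=False
s_3={q}: (q | p)=True q=True p=False
s_4={p,q}: (q | p)=True q=True p=True
s_5={s}: (q | p)=False q=False p=False
s_6={r,s}: (q | p)=False q=False p=False
G((q | p)) holds globally = False
First violation at position 2.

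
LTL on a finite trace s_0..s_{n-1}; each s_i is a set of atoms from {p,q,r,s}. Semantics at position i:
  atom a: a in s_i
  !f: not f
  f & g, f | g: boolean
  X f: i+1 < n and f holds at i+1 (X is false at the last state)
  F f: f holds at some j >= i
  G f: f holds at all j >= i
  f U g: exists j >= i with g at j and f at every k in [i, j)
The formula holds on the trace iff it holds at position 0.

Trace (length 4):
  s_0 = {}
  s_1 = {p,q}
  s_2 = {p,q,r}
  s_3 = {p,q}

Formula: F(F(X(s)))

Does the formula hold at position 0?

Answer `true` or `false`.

Answer: false

Derivation:
s_0={}: F(F(X(s)))=False F(X(s))=False X(s)=False s=False
s_1={p,q}: F(F(X(s)))=False F(X(s))=False X(s)=False s=False
s_2={p,q,r}: F(F(X(s)))=False F(X(s))=False X(s)=False s=False
s_3={p,q}: F(F(X(s)))=False F(X(s))=False X(s)=False s=False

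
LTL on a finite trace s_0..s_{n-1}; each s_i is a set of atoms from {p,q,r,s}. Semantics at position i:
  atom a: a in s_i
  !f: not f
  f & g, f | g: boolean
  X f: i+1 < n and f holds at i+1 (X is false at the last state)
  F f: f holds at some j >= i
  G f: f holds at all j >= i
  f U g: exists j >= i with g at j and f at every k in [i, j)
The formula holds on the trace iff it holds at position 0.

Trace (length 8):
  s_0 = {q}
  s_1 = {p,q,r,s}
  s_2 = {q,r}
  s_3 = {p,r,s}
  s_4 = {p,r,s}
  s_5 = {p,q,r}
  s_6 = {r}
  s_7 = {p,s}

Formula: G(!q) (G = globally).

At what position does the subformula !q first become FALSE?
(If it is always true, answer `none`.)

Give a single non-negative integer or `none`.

Answer: 0

Derivation:
s_0={q}: !q=False q=True
s_1={p,q,r,s}: !q=False q=True
s_2={q,r}: !q=False q=True
s_3={p,r,s}: !q=True q=False
s_4={p,r,s}: !q=True q=False
s_5={p,q,r}: !q=False q=True
s_6={r}: !q=True q=False
s_7={p,s}: !q=True q=False
G(!q) holds globally = False
First violation at position 0.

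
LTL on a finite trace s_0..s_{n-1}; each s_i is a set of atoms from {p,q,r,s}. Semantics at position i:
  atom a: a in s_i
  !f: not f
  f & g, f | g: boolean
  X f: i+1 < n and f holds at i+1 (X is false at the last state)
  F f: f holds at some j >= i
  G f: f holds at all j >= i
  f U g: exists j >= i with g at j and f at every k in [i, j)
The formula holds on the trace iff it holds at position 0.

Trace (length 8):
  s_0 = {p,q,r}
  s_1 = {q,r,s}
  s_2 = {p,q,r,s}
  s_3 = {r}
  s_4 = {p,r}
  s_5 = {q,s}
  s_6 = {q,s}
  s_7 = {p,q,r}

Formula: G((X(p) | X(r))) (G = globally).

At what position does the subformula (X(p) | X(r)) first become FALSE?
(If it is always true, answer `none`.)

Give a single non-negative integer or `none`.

Answer: 4

Derivation:
s_0={p,q,r}: (X(p) | X(r))=True X(p)=False p=True X(r)=True r=True
s_1={q,r,s}: (X(p) | X(r))=True X(p)=True p=False X(r)=True r=True
s_2={p,q,r,s}: (X(p) | X(r))=True X(p)=False p=True X(r)=True r=True
s_3={r}: (X(p) | X(r))=True X(p)=True p=False X(r)=True r=True
s_4={p,r}: (X(p) | X(r))=False X(p)=False p=True X(r)=False r=True
s_5={q,s}: (X(p) | X(r))=False X(p)=False p=False X(r)=False r=False
s_6={q,s}: (X(p) | X(r))=True X(p)=True p=False X(r)=True r=False
s_7={p,q,r}: (X(p) | X(r))=False X(p)=False p=True X(r)=False r=True
G((X(p) | X(r))) holds globally = False
First violation at position 4.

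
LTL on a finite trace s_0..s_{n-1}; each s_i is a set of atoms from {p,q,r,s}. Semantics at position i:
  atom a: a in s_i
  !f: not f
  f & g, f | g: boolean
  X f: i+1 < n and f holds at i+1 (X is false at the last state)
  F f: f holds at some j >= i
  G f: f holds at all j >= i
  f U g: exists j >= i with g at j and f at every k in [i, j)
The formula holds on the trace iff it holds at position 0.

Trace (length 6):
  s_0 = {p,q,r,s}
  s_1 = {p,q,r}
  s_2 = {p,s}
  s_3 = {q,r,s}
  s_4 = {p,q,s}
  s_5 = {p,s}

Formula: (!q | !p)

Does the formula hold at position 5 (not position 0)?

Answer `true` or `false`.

Answer: true

Derivation:
s_0={p,q,r,s}: (!q | !p)=False !q=False q=True !p=False p=True
s_1={p,q,r}: (!q | !p)=False !q=False q=True !p=False p=True
s_2={p,s}: (!q | !p)=True !q=True q=False !p=False p=True
s_3={q,r,s}: (!q | !p)=True !q=False q=True !p=True p=False
s_4={p,q,s}: (!q | !p)=False !q=False q=True !p=False p=True
s_5={p,s}: (!q | !p)=True !q=True q=False !p=False p=True
Evaluating at position 5: result = True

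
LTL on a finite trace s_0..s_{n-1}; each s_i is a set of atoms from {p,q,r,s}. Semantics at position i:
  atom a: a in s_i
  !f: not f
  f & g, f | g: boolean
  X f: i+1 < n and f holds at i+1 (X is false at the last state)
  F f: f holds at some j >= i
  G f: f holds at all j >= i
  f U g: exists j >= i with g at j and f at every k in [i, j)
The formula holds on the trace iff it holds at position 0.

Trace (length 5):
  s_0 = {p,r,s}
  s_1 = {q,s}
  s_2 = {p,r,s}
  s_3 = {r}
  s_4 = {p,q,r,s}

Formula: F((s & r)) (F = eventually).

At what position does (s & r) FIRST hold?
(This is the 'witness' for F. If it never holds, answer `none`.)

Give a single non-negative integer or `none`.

Answer: 0

Derivation:
s_0={p,r,s}: (s & r)=True s=True r=True
s_1={q,s}: (s & r)=False s=True r=False
s_2={p,r,s}: (s & r)=True s=True r=True
s_3={r}: (s & r)=False s=False r=True
s_4={p,q,r,s}: (s & r)=True s=True r=True
F((s & r)) holds; first witness at position 0.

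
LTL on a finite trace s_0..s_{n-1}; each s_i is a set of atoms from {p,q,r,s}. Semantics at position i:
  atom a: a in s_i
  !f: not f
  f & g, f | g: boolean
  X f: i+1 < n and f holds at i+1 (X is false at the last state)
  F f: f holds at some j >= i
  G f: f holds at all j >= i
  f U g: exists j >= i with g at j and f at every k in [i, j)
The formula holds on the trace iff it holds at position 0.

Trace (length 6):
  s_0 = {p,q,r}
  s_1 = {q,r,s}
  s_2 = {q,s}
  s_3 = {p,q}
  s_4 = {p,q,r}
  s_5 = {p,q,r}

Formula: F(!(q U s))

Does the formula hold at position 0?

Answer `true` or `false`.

s_0={p,q,r}: F(!(q U s))=True !(q U s)=False (q U s)=True q=True s=False
s_1={q,r,s}: F(!(q U s))=True !(q U s)=False (q U s)=True q=True s=True
s_2={q,s}: F(!(q U s))=True !(q U s)=False (q U s)=True q=True s=True
s_3={p,q}: F(!(q U s))=True !(q U s)=True (q U s)=False q=True s=False
s_4={p,q,r}: F(!(q U s))=True !(q U s)=True (q U s)=False q=True s=False
s_5={p,q,r}: F(!(q U s))=True !(q U s)=True (q U s)=False q=True s=False

Answer: true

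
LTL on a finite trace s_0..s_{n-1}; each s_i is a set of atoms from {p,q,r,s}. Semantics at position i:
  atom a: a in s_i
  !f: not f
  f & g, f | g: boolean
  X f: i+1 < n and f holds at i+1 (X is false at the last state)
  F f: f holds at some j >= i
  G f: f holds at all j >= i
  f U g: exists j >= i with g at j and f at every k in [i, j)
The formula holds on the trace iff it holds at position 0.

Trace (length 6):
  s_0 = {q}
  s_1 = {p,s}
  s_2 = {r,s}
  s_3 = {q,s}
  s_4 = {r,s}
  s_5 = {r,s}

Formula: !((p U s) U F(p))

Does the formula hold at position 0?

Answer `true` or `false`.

s_0={q}: !((p U s) U F(p))=False ((p U s) U F(p))=True (p U s)=False p=False s=False F(p)=True
s_1={p,s}: !((p U s) U F(p))=False ((p U s) U F(p))=True (p U s)=True p=True s=True F(p)=True
s_2={r,s}: !((p U s) U F(p))=True ((p U s) U F(p))=False (p U s)=True p=False s=True F(p)=False
s_3={q,s}: !((p U s) U F(p))=True ((p U s) U F(p))=False (p U s)=True p=False s=True F(p)=False
s_4={r,s}: !((p U s) U F(p))=True ((p U s) U F(p))=False (p U s)=True p=False s=True F(p)=False
s_5={r,s}: !((p U s) U F(p))=True ((p U s) U F(p))=False (p U s)=True p=False s=True F(p)=False

Answer: false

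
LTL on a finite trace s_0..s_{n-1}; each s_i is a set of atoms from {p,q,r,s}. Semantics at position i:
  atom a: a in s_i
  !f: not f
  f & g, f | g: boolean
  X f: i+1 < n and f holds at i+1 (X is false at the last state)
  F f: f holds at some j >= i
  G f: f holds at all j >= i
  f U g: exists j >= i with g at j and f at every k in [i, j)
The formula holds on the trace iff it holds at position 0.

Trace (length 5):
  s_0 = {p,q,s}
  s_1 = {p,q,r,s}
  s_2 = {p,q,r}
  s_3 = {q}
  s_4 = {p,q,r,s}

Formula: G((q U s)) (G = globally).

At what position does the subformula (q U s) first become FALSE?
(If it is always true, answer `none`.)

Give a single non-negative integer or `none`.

Answer: none

Derivation:
s_0={p,q,s}: (q U s)=True q=True s=True
s_1={p,q,r,s}: (q U s)=True q=True s=True
s_2={p,q,r}: (q U s)=True q=True s=False
s_3={q}: (q U s)=True q=True s=False
s_4={p,q,r,s}: (q U s)=True q=True s=True
G((q U s)) holds globally = True
No violation — formula holds at every position.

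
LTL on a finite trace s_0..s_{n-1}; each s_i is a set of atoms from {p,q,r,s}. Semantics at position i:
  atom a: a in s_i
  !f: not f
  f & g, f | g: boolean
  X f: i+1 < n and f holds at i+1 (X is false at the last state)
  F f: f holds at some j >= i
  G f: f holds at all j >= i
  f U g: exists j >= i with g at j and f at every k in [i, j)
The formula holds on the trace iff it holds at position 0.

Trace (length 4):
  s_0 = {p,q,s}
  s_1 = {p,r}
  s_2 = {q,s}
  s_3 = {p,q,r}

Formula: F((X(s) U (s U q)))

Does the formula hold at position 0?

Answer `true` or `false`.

s_0={p,q,s}: F((X(s) U (s U q)))=True (X(s) U (s U q))=True X(s)=False s=True (s U q)=True q=True
s_1={p,r}: F((X(s) U (s U q)))=True (X(s) U (s U q))=True X(s)=True s=False (s U q)=False q=False
s_2={q,s}: F((X(s) U (s U q)))=True (X(s) U (s U q))=True X(s)=False s=True (s U q)=True q=True
s_3={p,q,r}: F((X(s) U (s U q)))=True (X(s) U (s U q))=True X(s)=False s=False (s U q)=True q=True

Answer: true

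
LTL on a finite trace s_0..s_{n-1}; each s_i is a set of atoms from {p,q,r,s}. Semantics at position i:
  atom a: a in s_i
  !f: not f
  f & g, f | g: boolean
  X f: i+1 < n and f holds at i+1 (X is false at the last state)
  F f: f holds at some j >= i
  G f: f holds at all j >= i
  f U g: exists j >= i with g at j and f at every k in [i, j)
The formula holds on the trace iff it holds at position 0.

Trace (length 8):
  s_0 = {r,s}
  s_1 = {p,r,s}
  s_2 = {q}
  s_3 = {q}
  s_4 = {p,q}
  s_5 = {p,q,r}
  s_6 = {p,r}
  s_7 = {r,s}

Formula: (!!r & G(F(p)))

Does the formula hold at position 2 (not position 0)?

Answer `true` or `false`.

s_0={r,s}: (!!r & G(F(p)))=False !!r=True !r=False r=True G(F(p))=False F(p)=True p=False
s_1={p,r,s}: (!!r & G(F(p)))=False !!r=True !r=False r=True G(F(p))=False F(p)=True p=True
s_2={q}: (!!r & G(F(p)))=False !!r=False !r=True r=False G(F(p))=False F(p)=True p=False
s_3={q}: (!!r & G(F(p)))=False !!r=False !r=True r=False G(F(p))=False F(p)=True p=False
s_4={p,q}: (!!r & G(F(p)))=False !!r=False !r=True r=False G(F(p))=False F(p)=True p=True
s_5={p,q,r}: (!!r & G(F(p)))=False !!r=True !r=False r=True G(F(p))=False F(p)=True p=True
s_6={p,r}: (!!r & G(F(p)))=False !!r=True !r=False r=True G(F(p))=False F(p)=True p=True
s_7={r,s}: (!!r & G(F(p)))=False !!r=True !r=False r=True G(F(p))=False F(p)=False p=False
Evaluating at position 2: result = False

Answer: false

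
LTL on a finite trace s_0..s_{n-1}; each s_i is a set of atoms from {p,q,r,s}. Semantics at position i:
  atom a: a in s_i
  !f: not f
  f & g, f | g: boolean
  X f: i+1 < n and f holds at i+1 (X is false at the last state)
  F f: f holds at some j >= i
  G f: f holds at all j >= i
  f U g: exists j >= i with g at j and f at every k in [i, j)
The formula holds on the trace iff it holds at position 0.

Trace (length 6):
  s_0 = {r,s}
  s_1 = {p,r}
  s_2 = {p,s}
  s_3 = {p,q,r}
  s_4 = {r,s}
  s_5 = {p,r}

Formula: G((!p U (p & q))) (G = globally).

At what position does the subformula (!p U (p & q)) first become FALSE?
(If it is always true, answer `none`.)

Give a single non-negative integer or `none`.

s_0={r,s}: (!p U (p & q))=False !p=True p=False (p & q)=False q=False
s_1={p,r}: (!p U (p & q))=False !p=False p=True (p & q)=False q=False
s_2={p,s}: (!p U (p & q))=False !p=False p=True (p & q)=False q=False
s_3={p,q,r}: (!p U (p & q))=True !p=False p=True (p & q)=True q=True
s_4={r,s}: (!p U (p & q))=False !p=True p=False (p & q)=False q=False
s_5={p,r}: (!p U (p & q))=False !p=False p=True (p & q)=False q=False
G((!p U (p & q))) holds globally = False
First violation at position 0.

Answer: 0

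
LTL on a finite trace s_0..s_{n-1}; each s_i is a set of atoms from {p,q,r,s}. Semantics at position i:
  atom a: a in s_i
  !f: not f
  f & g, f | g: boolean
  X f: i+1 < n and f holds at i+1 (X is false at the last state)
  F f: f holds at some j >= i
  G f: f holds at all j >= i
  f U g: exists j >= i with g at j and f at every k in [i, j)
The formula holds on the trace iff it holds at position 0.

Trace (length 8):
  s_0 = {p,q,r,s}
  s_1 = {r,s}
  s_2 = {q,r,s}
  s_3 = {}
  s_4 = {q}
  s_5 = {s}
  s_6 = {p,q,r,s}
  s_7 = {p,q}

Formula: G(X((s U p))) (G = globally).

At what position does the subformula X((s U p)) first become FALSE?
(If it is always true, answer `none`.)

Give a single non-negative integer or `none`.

s_0={p,q,r,s}: X((s U p))=False (s U p)=True s=True p=True
s_1={r,s}: X((s U p))=False (s U p)=False s=True p=False
s_2={q,r,s}: X((s U p))=False (s U p)=False s=True p=False
s_3={}: X((s U p))=False (s U p)=False s=False p=False
s_4={q}: X((s U p))=True (s U p)=False s=False p=False
s_5={s}: X((s U p))=True (s U p)=True s=True p=False
s_6={p,q,r,s}: X((s U p))=True (s U p)=True s=True p=True
s_7={p,q}: X((s U p))=False (s U p)=True s=False p=True
G(X((s U p))) holds globally = False
First violation at position 0.

Answer: 0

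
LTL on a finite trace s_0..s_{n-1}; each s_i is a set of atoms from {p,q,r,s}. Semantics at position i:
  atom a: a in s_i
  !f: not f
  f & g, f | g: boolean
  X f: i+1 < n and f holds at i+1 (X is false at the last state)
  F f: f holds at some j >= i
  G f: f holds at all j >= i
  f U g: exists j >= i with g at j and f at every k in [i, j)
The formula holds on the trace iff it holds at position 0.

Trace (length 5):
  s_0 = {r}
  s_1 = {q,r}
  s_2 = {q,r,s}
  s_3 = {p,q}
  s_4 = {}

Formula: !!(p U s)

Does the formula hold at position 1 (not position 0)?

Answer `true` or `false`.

Answer: false

Derivation:
s_0={r}: !!(p U s)=False !(p U s)=True (p U s)=False p=False s=False
s_1={q,r}: !!(p U s)=False !(p U s)=True (p U s)=False p=False s=False
s_2={q,r,s}: !!(p U s)=True !(p U s)=False (p U s)=True p=False s=True
s_3={p,q}: !!(p U s)=False !(p U s)=True (p U s)=False p=True s=False
s_4={}: !!(p U s)=False !(p U s)=True (p U s)=False p=False s=False
Evaluating at position 1: result = False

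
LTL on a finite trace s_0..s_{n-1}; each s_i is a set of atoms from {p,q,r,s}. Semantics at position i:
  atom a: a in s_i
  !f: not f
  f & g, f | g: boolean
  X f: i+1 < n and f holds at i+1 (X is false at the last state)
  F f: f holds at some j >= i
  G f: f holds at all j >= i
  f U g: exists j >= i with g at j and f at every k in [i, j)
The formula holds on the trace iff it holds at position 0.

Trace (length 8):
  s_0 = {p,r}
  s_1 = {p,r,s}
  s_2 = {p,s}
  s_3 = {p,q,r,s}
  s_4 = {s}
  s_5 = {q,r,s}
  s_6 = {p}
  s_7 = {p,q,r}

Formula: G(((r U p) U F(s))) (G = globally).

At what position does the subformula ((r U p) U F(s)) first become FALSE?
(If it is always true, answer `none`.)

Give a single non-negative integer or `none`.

s_0={p,r}: ((r U p) U F(s))=True (r U p)=True r=True p=True F(s)=True s=False
s_1={p,r,s}: ((r U p) U F(s))=True (r U p)=True r=True p=True F(s)=True s=True
s_2={p,s}: ((r U p) U F(s))=True (r U p)=True r=False p=True F(s)=True s=True
s_3={p,q,r,s}: ((r U p) U F(s))=True (r U p)=True r=True p=True F(s)=True s=True
s_4={s}: ((r U p) U F(s))=True (r U p)=False r=False p=False F(s)=True s=True
s_5={q,r,s}: ((r U p) U F(s))=True (r U p)=True r=True p=False F(s)=True s=True
s_6={p}: ((r U p) U F(s))=False (r U p)=True r=False p=True F(s)=False s=False
s_7={p,q,r}: ((r U p) U F(s))=False (r U p)=True r=True p=True F(s)=False s=False
G(((r U p) U F(s))) holds globally = False
First violation at position 6.

Answer: 6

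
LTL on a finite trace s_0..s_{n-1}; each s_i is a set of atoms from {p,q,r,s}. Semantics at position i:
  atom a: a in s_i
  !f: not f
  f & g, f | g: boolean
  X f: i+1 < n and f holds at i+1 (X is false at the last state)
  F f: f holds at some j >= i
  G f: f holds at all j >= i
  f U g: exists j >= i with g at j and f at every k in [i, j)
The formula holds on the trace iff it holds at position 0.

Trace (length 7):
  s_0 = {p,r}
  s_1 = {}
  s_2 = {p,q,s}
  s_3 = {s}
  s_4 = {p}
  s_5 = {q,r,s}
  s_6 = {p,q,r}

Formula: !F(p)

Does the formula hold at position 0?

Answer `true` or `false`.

s_0={p,r}: !F(p)=False F(p)=True p=True
s_1={}: !F(p)=False F(p)=True p=False
s_2={p,q,s}: !F(p)=False F(p)=True p=True
s_3={s}: !F(p)=False F(p)=True p=False
s_4={p}: !F(p)=False F(p)=True p=True
s_5={q,r,s}: !F(p)=False F(p)=True p=False
s_6={p,q,r}: !F(p)=False F(p)=True p=True

Answer: false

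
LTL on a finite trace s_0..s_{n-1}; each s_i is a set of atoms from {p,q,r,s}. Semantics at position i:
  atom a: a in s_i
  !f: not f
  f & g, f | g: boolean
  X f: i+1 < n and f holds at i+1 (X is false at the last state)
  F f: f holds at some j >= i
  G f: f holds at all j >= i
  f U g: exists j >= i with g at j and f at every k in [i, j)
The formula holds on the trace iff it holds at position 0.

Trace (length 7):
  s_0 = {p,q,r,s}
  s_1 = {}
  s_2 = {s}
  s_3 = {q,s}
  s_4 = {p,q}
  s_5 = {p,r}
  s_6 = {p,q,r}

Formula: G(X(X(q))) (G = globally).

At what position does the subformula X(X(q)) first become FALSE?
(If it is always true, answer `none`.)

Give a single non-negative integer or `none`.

s_0={p,q,r,s}: X(X(q))=False X(q)=False q=True
s_1={}: X(X(q))=True X(q)=False q=False
s_2={s}: X(X(q))=True X(q)=True q=False
s_3={q,s}: X(X(q))=False X(q)=True q=True
s_4={p,q}: X(X(q))=True X(q)=False q=True
s_5={p,r}: X(X(q))=False X(q)=True q=False
s_6={p,q,r}: X(X(q))=False X(q)=False q=True
G(X(X(q))) holds globally = False
First violation at position 0.

Answer: 0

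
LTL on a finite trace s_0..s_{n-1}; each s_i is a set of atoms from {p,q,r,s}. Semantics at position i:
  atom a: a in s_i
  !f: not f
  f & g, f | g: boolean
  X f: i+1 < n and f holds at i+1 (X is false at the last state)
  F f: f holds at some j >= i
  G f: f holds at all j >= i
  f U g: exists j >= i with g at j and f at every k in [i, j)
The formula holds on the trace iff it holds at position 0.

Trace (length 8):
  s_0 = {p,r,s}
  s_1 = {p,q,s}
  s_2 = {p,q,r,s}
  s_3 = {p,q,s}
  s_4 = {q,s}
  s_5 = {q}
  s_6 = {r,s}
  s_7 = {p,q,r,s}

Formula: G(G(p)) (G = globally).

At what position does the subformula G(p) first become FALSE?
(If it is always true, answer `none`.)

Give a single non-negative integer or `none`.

Answer: 0

Derivation:
s_0={p,r,s}: G(p)=False p=True
s_1={p,q,s}: G(p)=False p=True
s_2={p,q,r,s}: G(p)=False p=True
s_3={p,q,s}: G(p)=False p=True
s_4={q,s}: G(p)=False p=False
s_5={q}: G(p)=False p=False
s_6={r,s}: G(p)=False p=False
s_7={p,q,r,s}: G(p)=True p=True
G(G(p)) holds globally = False
First violation at position 0.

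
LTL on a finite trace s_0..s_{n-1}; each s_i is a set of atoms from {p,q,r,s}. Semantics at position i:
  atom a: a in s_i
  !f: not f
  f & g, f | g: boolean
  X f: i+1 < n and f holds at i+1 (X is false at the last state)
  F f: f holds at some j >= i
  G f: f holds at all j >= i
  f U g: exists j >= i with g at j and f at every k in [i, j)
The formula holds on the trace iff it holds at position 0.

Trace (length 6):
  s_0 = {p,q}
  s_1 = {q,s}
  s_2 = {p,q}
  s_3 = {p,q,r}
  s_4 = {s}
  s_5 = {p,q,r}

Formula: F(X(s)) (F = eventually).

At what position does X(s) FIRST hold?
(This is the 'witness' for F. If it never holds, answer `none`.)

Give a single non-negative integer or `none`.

Answer: 0

Derivation:
s_0={p,q}: X(s)=True s=False
s_1={q,s}: X(s)=False s=True
s_2={p,q}: X(s)=False s=False
s_3={p,q,r}: X(s)=True s=False
s_4={s}: X(s)=False s=True
s_5={p,q,r}: X(s)=False s=False
F(X(s)) holds; first witness at position 0.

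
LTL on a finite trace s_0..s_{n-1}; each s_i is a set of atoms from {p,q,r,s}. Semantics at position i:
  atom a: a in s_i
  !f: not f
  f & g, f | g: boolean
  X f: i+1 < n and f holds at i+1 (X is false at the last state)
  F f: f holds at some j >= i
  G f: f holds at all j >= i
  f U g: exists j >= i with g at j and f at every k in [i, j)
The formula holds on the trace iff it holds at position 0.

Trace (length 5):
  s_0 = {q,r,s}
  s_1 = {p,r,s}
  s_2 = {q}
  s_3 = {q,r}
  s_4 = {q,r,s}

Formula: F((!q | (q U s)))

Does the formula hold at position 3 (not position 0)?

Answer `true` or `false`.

s_0={q,r,s}: F((!q | (q U s)))=True (!q | (q U s))=True !q=False q=True (q U s)=True s=True
s_1={p,r,s}: F((!q | (q U s)))=True (!q | (q U s))=True !q=True q=False (q U s)=True s=True
s_2={q}: F((!q | (q U s)))=True (!q | (q U s))=True !q=False q=True (q U s)=True s=False
s_3={q,r}: F((!q | (q U s)))=True (!q | (q U s))=True !q=False q=True (q U s)=True s=False
s_4={q,r,s}: F((!q | (q U s)))=True (!q | (q U s))=True !q=False q=True (q U s)=True s=True
Evaluating at position 3: result = True

Answer: true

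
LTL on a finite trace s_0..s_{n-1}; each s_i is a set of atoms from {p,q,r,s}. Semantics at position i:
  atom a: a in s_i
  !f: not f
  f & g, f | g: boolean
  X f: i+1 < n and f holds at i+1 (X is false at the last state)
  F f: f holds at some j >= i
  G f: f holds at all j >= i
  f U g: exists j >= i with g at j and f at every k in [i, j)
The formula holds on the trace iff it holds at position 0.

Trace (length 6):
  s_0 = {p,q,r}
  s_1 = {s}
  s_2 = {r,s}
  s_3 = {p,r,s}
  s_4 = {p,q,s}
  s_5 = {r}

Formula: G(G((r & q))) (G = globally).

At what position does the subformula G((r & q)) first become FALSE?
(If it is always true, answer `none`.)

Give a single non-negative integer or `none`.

s_0={p,q,r}: G((r & q))=False (r & q)=True r=True q=True
s_1={s}: G((r & q))=False (r & q)=False r=False q=False
s_2={r,s}: G((r & q))=False (r & q)=False r=True q=False
s_3={p,r,s}: G((r & q))=False (r & q)=False r=True q=False
s_4={p,q,s}: G((r & q))=False (r & q)=False r=False q=True
s_5={r}: G((r & q))=False (r & q)=False r=True q=False
G(G((r & q))) holds globally = False
First violation at position 0.

Answer: 0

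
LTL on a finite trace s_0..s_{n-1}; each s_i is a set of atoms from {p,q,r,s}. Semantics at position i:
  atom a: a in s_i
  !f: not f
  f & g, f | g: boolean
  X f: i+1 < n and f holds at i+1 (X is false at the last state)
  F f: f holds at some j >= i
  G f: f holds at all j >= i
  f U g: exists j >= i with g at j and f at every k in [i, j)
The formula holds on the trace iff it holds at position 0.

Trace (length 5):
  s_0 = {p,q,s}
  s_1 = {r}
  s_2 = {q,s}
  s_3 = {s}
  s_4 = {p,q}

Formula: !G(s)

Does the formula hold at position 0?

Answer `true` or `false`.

Answer: true

Derivation:
s_0={p,q,s}: !G(s)=True G(s)=False s=True
s_1={r}: !G(s)=True G(s)=False s=False
s_2={q,s}: !G(s)=True G(s)=False s=True
s_3={s}: !G(s)=True G(s)=False s=True
s_4={p,q}: !G(s)=True G(s)=False s=False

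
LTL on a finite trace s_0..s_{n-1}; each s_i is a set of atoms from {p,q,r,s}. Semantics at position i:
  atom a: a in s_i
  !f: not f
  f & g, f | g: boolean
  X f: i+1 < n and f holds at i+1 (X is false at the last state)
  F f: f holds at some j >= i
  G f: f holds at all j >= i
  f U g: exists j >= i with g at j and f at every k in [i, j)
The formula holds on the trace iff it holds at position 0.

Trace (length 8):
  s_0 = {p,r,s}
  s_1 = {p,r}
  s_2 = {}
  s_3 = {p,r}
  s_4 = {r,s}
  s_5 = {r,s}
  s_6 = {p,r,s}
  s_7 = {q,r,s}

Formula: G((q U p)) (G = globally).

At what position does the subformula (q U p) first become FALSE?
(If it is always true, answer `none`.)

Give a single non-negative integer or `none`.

Answer: 2

Derivation:
s_0={p,r,s}: (q U p)=True q=False p=True
s_1={p,r}: (q U p)=True q=False p=True
s_2={}: (q U p)=False q=False p=False
s_3={p,r}: (q U p)=True q=False p=True
s_4={r,s}: (q U p)=False q=False p=False
s_5={r,s}: (q U p)=False q=False p=False
s_6={p,r,s}: (q U p)=True q=False p=True
s_7={q,r,s}: (q U p)=False q=True p=False
G((q U p)) holds globally = False
First violation at position 2.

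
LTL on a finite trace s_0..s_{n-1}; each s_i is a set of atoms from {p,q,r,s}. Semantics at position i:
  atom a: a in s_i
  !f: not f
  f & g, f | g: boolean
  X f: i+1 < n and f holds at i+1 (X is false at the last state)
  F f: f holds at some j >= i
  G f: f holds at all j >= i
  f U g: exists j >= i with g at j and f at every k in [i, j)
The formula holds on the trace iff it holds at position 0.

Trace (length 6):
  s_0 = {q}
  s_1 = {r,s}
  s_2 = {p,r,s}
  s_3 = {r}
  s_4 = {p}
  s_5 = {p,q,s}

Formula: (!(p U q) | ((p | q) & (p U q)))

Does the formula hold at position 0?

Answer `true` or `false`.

Answer: true

Derivation:
s_0={q}: (!(p U q) | ((p | q) & (p U q)))=True !(p U q)=False (p U q)=True p=False q=True ((p | q) & (p U q))=True (p | q)=True
s_1={r,s}: (!(p U q) | ((p | q) & (p U q)))=True !(p U q)=True (p U q)=False p=False q=False ((p | q) & (p U q))=False (p | q)=False
s_2={p,r,s}: (!(p U q) | ((p | q) & (p U q)))=True !(p U q)=True (p U q)=False p=True q=False ((p | q) & (p U q))=False (p | q)=True
s_3={r}: (!(p U q) | ((p | q) & (p U q)))=True !(p U q)=True (p U q)=False p=False q=False ((p | q) & (p U q))=False (p | q)=False
s_4={p}: (!(p U q) | ((p | q) & (p U q)))=True !(p U q)=False (p U q)=True p=True q=False ((p | q) & (p U q))=True (p | q)=True
s_5={p,q,s}: (!(p U q) | ((p | q) & (p U q)))=True !(p U q)=False (p U q)=True p=True q=True ((p | q) & (p U q))=True (p | q)=True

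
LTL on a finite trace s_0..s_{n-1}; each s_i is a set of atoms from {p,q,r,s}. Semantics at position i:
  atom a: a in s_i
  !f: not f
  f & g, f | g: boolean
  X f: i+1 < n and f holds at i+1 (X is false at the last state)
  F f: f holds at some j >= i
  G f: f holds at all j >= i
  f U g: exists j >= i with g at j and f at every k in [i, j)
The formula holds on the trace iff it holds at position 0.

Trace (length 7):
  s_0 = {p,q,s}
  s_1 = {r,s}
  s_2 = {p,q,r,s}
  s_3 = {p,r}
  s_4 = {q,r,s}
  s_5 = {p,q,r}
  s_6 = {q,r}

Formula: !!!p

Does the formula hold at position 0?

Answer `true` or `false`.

Answer: false

Derivation:
s_0={p,q,s}: !!!p=False !!p=True !p=False p=True
s_1={r,s}: !!!p=True !!p=False !p=True p=False
s_2={p,q,r,s}: !!!p=False !!p=True !p=False p=True
s_3={p,r}: !!!p=False !!p=True !p=False p=True
s_4={q,r,s}: !!!p=True !!p=False !p=True p=False
s_5={p,q,r}: !!!p=False !!p=True !p=False p=True
s_6={q,r}: !!!p=True !!p=False !p=True p=False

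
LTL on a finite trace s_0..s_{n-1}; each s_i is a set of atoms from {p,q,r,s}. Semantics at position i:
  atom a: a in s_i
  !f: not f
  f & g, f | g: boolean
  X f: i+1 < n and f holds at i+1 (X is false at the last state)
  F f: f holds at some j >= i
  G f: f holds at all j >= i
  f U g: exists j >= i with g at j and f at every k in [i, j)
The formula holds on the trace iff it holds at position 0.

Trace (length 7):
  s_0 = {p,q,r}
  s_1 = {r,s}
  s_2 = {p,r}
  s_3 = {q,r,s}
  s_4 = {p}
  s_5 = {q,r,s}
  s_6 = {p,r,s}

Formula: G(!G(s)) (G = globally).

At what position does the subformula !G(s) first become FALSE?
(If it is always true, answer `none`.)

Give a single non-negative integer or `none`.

s_0={p,q,r}: !G(s)=True G(s)=False s=False
s_1={r,s}: !G(s)=True G(s)=False s=True
s_2={p,r}: !G(s)=True G(s)=False s=False
s_3={q,r,s}: !G(s)=True G(s)=False s=True
s_4={p}: !G(s)=True G(s)=False s=False
s_5={q,r,s}: !G(s)=False G(s)=True s=True
s_6={p,r,s}: !G(s)=False G(s)=True s=True
G(!G(s)) holds globally = False
First violation at position 5.

Answer: 5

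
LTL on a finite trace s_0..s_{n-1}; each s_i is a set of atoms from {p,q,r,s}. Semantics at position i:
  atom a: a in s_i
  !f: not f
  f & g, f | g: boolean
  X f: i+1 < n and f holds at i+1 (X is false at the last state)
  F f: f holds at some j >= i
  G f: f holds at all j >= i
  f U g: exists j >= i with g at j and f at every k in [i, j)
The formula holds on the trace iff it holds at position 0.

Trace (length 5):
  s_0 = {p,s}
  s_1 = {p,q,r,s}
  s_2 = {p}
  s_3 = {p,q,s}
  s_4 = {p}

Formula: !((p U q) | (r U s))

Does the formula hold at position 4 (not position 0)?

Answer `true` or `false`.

s_0={p,s}: !((p U q) | (r U s))=False ((p U q) | (r U s))=True (p U q)=True p=True q=False (r U s)=True r=False s=True
s_1={p,q,r,s}: !((p U q) | (r U s))=False ((p U q) | (r U s))=True (p U q)=True p=True q=True (r U s)=True r=True s=True
s_2={p}: !((p U q) | (r U s))=False ((p U q) | (r U s))=True (p U q)=True p=True q=False (r U s)=False r=False s=False
s_3={p,q,s}: !((p U q) | (r U s))=False ((p U q) | (r U s))=True (p U q)=True p=True q=True (r U s)=True r=False s=True
s_4={p}: !((p U q) | (r U s))=True ((p U q) | (r U s))=False (p U q)=False p=True q=False (r U s)=False r=False s=False
Evaluating at position 4: result = True

Answer: true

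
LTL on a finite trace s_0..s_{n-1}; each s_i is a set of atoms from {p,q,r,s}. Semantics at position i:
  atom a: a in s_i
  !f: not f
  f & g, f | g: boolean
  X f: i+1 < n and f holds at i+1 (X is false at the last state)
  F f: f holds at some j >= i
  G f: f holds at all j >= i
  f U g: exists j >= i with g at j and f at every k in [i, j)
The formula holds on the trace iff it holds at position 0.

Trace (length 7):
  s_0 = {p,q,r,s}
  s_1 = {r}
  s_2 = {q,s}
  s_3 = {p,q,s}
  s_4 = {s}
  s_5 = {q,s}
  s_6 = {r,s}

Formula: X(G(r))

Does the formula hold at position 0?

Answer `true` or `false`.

Answer: false

Derivation:
s_0={p,q,r,s}: X(G(r))=False G(r)=False r=True
s_1={r}: X(G(r))=False G(r)=False r=True
s_2={q,s}: X(G(r))=False G(r)=False r=False
s_3={p,q,s}: X(G(r))=False G(r)=False r=False
s_4={s}: X(G(r))=False G(r)=False r=False
s_5={q,s}: X(G(r))=True G(r)=False r=False
s_6={r,s}: X(G(r))=False G(r)=True r=True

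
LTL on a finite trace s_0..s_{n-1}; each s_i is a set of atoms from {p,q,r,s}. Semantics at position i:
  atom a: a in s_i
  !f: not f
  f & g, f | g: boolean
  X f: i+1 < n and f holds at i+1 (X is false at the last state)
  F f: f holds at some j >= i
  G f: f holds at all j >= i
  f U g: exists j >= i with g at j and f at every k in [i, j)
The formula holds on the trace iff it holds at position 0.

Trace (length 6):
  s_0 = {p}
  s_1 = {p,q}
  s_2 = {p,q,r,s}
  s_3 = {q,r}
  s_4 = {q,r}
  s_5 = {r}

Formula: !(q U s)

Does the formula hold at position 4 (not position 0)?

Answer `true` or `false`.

Answer: true

Derivation:
s_0={p}: !(q U s)=True (q U s)=False q=False s=False
s_1={p,q}: !(q U s)=False (q U s)=True q=True s=False
s_2={p,q,r,s}: !(q U s)=False (q U s)=True q=True s=True
s_3={q,r}: !(q U s)=True (q U s)=False q=True s=False
s_4={q,r}: !(q U s)=True (q U s)=False q=True s=False
s_5={r}: !(q U s)=True (q U s)=False q=False s=False
Evaluating at position 4: result = True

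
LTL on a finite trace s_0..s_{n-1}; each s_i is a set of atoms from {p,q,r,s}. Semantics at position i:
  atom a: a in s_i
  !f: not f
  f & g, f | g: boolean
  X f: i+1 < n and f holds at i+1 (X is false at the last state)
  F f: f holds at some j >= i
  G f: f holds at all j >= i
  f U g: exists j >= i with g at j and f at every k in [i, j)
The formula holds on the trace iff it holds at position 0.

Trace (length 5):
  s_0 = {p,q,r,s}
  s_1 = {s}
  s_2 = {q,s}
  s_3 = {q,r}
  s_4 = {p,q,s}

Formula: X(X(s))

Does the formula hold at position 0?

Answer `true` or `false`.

s_0={p,q,r,s}: X(X(s))=True X(s)=True s=True
s_1={s}: X(X(s))=False X(s)=True s=True
s_2={q,s}: X(X(s))=True X(s)=False s=True
s_3={q,r}: X(X(s))=False X(s)=True s=False
s_4={p,q,s}: X(X(s))=False X(s)=False s=True

Answer: true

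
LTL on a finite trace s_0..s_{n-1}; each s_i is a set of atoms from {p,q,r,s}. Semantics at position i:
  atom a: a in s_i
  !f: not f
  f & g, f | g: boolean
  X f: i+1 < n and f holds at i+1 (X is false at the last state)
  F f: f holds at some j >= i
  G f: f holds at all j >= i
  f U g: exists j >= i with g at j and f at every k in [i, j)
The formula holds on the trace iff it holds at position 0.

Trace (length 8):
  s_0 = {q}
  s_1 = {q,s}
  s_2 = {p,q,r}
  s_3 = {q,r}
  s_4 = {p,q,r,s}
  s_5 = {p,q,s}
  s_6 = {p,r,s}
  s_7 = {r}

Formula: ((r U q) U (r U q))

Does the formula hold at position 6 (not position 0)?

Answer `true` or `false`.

Answer: false

Derivation:
s_0={q}: ((r U q) U (r U q))=True (r U q)=True r=False q=True
s_1={q,s}: ((r U q) U (r U q))=True (r U q)=True r=False q=True
s_2={p,q,r}: ((r U q) U (r U q))=True (r U q)=True r=True q=True
s_3={q,r}: ((r U q) U (r U q))=True (r U q)=True r=True q=True
s_4={p,q,r,s}: ((r U q) U (r U q))=True (r U q)=True r=True q=True
s_5={p,q,s}: ((r U q) U (r U q))=True (r U q)=True r=False q=True
s_6={p,r,s}: ((r U q) U (r U q))=False (r U q)=False r=True q=False
s_7={r}: ((r U q) U (r U q))=False (r U q)=False r=True q=False
Evaluating at position 6: result = False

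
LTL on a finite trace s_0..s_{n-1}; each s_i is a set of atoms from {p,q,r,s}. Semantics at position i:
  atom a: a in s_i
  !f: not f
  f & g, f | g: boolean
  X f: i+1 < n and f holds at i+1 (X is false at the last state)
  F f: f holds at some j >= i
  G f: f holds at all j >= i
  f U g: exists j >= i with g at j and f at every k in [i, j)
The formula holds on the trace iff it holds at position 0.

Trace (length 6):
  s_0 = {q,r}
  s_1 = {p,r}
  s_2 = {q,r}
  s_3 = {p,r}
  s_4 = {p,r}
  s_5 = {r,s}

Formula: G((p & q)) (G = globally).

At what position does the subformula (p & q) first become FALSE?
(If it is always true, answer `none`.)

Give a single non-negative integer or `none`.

Answer: 0

Derivation:
s_0={q,r}: (p & q)=False p=False q=True
s_1={p,r}: (p & q)=False p=True q=False
s_2={q,r}: (p & q)=False p=False q=True
s_3={p,r}: (p & q)=False p=True q=False
s_4={p,r}: (p & q)=False p=True q=False
s_5={r,s}: (p & q)=False p=False q=False
G((p & q)) holds globally = False
First violation at position 0.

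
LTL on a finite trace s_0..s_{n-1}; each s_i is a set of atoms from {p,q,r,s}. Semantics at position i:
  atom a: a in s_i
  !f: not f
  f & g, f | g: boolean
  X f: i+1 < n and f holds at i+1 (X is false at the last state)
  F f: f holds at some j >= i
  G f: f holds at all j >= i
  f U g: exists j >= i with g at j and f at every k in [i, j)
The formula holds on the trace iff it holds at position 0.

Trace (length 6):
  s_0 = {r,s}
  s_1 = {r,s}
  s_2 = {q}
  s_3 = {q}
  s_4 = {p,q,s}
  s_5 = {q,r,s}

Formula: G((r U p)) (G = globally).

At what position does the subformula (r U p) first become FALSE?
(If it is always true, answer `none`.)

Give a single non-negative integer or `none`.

Answer: 0

Derivation:
s_0={r,s}: (r U p)=False r=True p=False
s_1={r,s}: (r U p)=False r=True p=False
s_2={q}: (r U p)=False r=False p=False
s_3={q}: (r U p)=False r=False p=False
s_4={p,q,s}: (r U p)=True r=False p=True
s_5={q,r,s}: (r U p)=False r=True p=False
G((r U p)) holds globally = False
First violation at position 0.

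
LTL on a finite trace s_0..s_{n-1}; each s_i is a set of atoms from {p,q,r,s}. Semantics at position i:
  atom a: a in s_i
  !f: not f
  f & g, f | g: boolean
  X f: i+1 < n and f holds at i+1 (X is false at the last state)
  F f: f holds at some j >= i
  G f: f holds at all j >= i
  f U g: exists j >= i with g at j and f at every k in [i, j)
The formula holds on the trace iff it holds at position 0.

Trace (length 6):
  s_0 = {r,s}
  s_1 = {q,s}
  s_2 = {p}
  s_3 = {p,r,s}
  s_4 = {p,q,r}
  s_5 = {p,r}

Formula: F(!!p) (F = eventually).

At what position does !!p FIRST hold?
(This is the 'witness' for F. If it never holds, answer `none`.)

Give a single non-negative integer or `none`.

s_0={r,s}: !!p=False !p=True p=False
s_1={q,s}: !!p=False !p=True p=False
s_2={p}: !!p=True !p=False p=True
s_3={p,r,s}: !!p=True !p=False p=True
s_4={p,q,r}: !!p=True !p=False p=True
s_5={p,r}: !!p=True !p=False p=True
F(!!p) holds; first witness at position 2.

Answer: 2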